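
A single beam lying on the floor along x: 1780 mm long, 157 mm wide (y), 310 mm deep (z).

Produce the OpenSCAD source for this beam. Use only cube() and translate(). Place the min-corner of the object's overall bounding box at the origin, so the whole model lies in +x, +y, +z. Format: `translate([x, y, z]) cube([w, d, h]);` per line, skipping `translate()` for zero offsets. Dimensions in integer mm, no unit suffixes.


cube([1780, 157, 310]);


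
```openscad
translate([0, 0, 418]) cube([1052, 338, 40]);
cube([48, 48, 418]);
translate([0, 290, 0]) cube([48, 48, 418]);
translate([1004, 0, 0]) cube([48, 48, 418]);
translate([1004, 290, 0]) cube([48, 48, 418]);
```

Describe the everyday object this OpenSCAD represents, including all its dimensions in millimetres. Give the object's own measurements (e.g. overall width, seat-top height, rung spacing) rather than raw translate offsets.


A long wooden bench with a 1052 mm (x) × 338 mm (y) seat, 40 mm thick, its top surface 458 mm above the floor. Four 48 mm square legs at the seat corners, flush with the edges, run from z = 0 to the seat underside.


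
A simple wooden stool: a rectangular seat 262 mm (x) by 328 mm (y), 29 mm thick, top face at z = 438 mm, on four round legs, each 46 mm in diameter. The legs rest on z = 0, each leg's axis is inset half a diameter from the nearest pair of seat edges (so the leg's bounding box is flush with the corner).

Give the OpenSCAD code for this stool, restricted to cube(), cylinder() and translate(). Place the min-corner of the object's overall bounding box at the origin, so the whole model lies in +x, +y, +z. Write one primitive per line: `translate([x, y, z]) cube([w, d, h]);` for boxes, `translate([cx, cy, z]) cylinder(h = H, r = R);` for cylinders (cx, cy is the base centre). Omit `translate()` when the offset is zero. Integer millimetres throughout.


translate([0, 0, 409]) cube([262, 328, 29]);
translate([23, 23, 0]) cylinder(h = 409, r = 23);
translate([239, 23, 0]) cylinder(h = 409, r = 23);
translate([23, 305, 0]) cylinder(h = 409, r = 23);
translate([239, 305, 0]) cylinder(h = 409, r = 23);


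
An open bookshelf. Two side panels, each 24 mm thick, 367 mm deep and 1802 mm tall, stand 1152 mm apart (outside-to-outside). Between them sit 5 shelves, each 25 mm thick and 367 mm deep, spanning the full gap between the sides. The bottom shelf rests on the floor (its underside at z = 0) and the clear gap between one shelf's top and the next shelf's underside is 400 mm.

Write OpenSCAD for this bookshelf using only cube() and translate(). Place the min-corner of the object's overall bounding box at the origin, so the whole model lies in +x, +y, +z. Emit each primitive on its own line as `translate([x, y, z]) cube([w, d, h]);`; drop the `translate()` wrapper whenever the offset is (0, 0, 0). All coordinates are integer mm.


cube([24, 367, 1802]);
translate([1128, 0, 0]) cube([24, 367, 1802]);
translate([24, 0, 0]) cube([1104, 367, 25]);
translate([24, 0, 425]) cube([1104, 367, 25]);
translate([24, 0, 850]) cube([1104, 367, 25]);
translate([24, 0, 1275]) cube([1104, 367, 25]);
translate([24, 0, 1700]) cube([1104, 367, 25]);


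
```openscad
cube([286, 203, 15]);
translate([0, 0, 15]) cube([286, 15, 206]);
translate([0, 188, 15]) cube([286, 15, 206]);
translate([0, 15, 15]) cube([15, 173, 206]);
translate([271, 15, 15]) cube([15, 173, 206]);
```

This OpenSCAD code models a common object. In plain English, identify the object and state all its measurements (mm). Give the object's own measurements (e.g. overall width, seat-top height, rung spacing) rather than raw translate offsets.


An open-topped rectangular box: outside dimensions 286×203×221 mm, with a uniform wall and base thickness of 15 mm. The base is a full 286×203 slab on the floor; four walls sit on top of the base. The front and back walls (the −y and +y sides) span the full width; the two side walls fit between them.


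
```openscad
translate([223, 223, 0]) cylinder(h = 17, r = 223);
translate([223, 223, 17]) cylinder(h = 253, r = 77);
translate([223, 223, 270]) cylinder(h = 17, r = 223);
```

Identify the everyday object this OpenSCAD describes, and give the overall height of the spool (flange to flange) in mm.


A spool. The overall height is 287 mm.

Three coaxial cylinders, large–small–large — a spool. Two 17 mm flanges and a 253 mm core give 17 + 253 + 17 = 287 mm.


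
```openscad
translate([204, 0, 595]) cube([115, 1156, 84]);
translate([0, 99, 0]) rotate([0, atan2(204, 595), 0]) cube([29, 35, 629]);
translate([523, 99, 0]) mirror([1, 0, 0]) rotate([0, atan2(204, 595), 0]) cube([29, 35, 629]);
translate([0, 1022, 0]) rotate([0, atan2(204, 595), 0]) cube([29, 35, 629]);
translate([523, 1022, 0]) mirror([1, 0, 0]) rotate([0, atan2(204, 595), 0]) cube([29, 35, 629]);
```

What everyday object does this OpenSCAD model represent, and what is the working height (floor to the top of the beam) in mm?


A sawhorse. The overall height is 679 mm.

A beam across two mirrored pairs of raked legs — a sawhorse. The beam's underside is at z = 595 (matching the legs' vertical rise in atan2(204, 595)) and the beam is 84 mm tall, so its top is at 595 + 84 = 679 mm. The raked legs top out at the beam's underside, so that is the highest point.


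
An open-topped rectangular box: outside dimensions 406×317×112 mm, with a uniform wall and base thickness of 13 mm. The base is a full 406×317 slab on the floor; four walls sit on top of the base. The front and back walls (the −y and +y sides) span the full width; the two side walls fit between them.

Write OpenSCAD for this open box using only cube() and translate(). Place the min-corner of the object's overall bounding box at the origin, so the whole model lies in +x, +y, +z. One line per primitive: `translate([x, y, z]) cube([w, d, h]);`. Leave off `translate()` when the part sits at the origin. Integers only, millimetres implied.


cube([406, 317, 13]);
translate([0, 0, 13]) cube([406, 13, 99]);
translate([0, 304, 13]) cube([406, 13, 99]);
translate([0, 13, 13]) cube([13, 291, 99]);
translate([393, 13, 13]) cube([13, 291, 99]);


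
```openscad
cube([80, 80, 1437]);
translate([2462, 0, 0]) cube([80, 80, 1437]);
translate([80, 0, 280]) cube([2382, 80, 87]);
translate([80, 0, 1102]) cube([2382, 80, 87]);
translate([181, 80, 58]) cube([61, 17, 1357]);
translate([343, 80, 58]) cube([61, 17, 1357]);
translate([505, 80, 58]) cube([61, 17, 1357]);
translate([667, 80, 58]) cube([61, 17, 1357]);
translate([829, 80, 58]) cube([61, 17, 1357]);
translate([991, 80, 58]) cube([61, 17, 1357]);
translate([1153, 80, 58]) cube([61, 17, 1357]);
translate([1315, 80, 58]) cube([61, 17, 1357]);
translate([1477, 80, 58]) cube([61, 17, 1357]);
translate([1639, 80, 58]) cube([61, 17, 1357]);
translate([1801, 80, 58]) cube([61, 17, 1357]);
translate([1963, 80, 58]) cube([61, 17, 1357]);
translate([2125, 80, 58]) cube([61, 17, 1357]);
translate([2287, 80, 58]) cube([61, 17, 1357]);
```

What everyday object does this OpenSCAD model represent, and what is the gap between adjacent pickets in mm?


A fence section. The picket gap is 101 mm.

Two posts, two rails, 14 pickets — a fence section. Span 2382 mm holds 14 pickets of 61 mm with 15 equal gaps: ⌊(2382 − 14·61) / 15⌋ = 101 mm.


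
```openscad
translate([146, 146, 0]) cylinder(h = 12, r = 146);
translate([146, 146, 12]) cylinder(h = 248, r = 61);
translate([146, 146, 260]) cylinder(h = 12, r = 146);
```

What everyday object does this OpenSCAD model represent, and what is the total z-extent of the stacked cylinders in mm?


A spool. The overall height is 272 mm.

Three coaxial cylinders, large–small–large — a spool. Two 12 mm flanges and a 248 mm core give 12 + 248 + 12 = 272 mm.


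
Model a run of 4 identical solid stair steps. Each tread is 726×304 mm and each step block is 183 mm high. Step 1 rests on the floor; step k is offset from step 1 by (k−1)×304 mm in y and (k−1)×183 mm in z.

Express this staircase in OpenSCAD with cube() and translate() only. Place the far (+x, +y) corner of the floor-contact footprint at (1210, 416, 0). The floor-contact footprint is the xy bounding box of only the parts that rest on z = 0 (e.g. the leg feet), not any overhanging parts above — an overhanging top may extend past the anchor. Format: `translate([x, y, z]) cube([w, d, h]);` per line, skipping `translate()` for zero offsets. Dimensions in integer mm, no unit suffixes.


translate([484, 112, 0]) cube([726, 304, 183]);
translate([484, 416, 183]) cube([726, 304, 183]);
translate([484, 720, 366]) cube([726, 304, 183]);
translate([484, 1024, 549]) cube([726, 304, 183]);


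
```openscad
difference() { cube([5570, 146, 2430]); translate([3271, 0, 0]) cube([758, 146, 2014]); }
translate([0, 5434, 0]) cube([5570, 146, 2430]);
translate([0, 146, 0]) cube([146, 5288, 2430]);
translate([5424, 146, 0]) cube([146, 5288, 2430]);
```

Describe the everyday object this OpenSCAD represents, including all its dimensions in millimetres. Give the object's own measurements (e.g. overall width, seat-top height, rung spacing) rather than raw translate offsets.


A single room: four walls, each 2430 mm tall and 146 mm thick, enclosing an outside footprint 5570×5580 mm (x × y), no floor or roof. The front and back walls (−y and +y sides) run the full x-width; the side walls fit between their inner faces. A door opening 758 mm wide and 2014 mm tall is cut through the front wall from the floor up, its −x edge 3271 mm from the wall's −x end.


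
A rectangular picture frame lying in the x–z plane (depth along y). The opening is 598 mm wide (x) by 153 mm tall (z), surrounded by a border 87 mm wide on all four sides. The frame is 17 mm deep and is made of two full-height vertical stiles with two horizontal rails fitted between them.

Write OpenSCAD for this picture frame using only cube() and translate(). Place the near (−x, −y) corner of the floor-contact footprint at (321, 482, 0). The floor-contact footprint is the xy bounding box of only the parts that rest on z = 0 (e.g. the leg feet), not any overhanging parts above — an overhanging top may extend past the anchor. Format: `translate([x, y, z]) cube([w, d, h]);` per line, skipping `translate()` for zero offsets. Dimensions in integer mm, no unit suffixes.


translate([321, 482, 0]) cube([87, 17, 327]);
translate([1006, 482, 0]) cube([87, 17, 327]);
translate([408, 482, 0]) cube([598, 17, 87]);
translate([408, 482, 240]) cube([598, 17, 87]);


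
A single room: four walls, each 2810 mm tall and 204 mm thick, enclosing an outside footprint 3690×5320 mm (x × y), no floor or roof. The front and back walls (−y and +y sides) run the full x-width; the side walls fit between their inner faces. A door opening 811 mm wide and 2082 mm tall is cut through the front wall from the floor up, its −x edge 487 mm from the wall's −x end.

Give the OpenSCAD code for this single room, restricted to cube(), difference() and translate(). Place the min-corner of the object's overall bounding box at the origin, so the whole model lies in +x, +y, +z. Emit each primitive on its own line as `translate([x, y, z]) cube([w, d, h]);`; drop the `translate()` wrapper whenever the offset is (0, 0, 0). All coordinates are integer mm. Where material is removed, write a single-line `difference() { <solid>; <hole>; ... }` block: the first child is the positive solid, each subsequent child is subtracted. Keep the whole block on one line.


difference() { cube([3690, 204, 2810]); translate([487, 0, 0]) cube([811, 204, 2082]); }
translate([0, 5116, 0]) cube([3690, 204, 2810]);
translate([0, 204, 0]) cube([204, 4912, 2810]);
translate([3486, 204, 0]) cube([204, 4912, 2810]);


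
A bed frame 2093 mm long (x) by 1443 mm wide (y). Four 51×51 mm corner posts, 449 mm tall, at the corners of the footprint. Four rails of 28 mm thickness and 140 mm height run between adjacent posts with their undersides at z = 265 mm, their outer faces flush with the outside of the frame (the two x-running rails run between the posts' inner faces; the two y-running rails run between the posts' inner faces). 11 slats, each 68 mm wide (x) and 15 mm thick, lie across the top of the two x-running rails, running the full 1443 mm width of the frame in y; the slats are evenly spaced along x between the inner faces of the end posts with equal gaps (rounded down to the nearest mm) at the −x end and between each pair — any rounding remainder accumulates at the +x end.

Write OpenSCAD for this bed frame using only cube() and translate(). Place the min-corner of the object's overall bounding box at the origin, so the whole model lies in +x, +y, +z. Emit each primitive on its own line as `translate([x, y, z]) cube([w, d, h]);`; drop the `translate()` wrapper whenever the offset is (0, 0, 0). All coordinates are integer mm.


cube([51, 51, 449]);
translate([0, 1392, 0]) cube([51, 51, 449]);
translate([2042, 0, 0]) cube([51, 51, 449]);
translate([2042, 1392, 0]) cube([51, 51, 449]);
translate([51, 0, 265]) cube([1991, 28, 140]);
translate([51, 1415, 265]) cube([1991, 28, 140]);
translate([0, 51, 265]) cube([28, 1341, 140]);
translate([2065, 51, 265]) cube([28, 1341, 140]);
translate([154, 0, 405]) cube([68, 1443, 15]);
translate([325, 0, 405]) cube([68, 1443, 15]);
translate([496, 0, 405]) cube([68, 1443, 15]);
translate([667, 0, 405]) cube([68, 1443, 15]);
translate([838, 0, 405]) cube([68, 1443, 15]);
translate([1009, 0, 405]) cube([68, 1443, 15]);
translate([1180, 0, 405]) cube([68, 1443, 15]);
translate([1351, 0, 405]) cube([68, 1443, 15]);
translate([1522, 0, 405]) cube([68, 1443, 15]);
translate([1693, 0, 405]) cube([68, 1443, 15]);
translate([1864, 0, 405]) cube([68, 1443, 15]);


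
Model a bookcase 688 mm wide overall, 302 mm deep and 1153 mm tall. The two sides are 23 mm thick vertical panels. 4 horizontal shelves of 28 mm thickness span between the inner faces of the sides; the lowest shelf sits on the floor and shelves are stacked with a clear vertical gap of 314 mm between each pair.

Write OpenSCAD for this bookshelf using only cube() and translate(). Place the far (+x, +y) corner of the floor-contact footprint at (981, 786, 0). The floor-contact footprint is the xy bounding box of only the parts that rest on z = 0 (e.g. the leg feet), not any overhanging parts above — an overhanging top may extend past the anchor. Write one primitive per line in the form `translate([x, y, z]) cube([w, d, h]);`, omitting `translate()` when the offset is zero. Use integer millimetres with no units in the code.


translate([293, 484, 0]) cube([23, 302, 1153]);
translate([958, 484, 0]) cube([23, 302, 1153]);
translate([316, 484, 0]) cube([642, 302, 28]);
translate([316, 484, 342]) cube([642, 302, 28]);
translate([316, 484, 684]) cube([642, 302, 28]);
translate([316, 484, 1026]) cube([642, 302, 28]);


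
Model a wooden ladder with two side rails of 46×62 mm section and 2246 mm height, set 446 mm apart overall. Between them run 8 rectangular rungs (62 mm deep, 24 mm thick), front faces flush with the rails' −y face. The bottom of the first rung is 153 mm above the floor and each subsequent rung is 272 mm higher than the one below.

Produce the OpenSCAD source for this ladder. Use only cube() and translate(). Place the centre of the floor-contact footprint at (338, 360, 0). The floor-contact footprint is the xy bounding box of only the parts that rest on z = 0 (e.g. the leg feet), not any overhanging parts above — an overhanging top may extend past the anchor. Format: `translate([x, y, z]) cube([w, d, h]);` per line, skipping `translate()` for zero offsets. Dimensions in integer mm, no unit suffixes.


translate([115, 329, 0]) cube([46, 62, 2246]);
translate([515, 329, 0]) cube([46, 62, 2246]);
translate([161, 329, 153]) cube([354, 62, 24]);
translate([161, 329, 425]) cube([354, 62, 24]);
translate([161, 329, 697]) cube([354, 62, 24]);
translate([161, 329, 969]) cube([354, 62, 24]);
translate([161, 329, 1241]) cube([354, 62, 24]);
translate([161, 329, 1513]) cube([354, 62, 24]);
translate([161, 329, 1785]) cube([354, 62, 24]);
translate([161, 329, 2057]) cube([354, 62, 24]);


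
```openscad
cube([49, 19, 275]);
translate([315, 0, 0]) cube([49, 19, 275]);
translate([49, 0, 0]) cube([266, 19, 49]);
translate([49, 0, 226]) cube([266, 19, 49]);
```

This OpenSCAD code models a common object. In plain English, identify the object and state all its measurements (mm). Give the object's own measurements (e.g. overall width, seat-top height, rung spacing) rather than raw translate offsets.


A rectangular picture frame lying in the x–z plane (depth along y). The opening is 266 mm wide (x) by 177 mm tall (z), surrounded by a border 49 mm wide on all four sides. The frame is 19 mm deep and is made of two full-height vertical stiles with two horizontal rails fitted between them.


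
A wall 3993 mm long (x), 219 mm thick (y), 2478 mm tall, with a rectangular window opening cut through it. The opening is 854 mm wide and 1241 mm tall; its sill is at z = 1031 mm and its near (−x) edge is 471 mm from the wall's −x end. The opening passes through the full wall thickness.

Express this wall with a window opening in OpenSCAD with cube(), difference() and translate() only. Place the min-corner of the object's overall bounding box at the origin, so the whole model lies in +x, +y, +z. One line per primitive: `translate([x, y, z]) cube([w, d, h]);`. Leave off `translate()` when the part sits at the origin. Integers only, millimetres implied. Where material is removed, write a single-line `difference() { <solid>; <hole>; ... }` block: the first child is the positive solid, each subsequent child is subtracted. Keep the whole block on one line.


difference() { cube([3993, 219, 2478]); translate([471, 0, 1031]) cube([854, 219, 1241]); }


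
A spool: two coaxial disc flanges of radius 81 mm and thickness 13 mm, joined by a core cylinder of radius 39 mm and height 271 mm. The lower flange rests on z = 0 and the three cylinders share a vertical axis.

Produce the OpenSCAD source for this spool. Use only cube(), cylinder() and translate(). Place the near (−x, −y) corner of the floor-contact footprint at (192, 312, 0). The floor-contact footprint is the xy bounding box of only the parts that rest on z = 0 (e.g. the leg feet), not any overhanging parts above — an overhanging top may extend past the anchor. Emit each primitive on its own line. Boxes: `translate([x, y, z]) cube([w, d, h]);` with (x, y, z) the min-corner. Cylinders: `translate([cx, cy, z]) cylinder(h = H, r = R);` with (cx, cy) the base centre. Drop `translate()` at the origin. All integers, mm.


translate([273, 393, 0]) cylinder(h = 13, r = 81);
translate([273, 393, 13]) cylinder(h = 271, r = 39);
translate([273, 393, 284]) cylinder(h = 13, r = 81);


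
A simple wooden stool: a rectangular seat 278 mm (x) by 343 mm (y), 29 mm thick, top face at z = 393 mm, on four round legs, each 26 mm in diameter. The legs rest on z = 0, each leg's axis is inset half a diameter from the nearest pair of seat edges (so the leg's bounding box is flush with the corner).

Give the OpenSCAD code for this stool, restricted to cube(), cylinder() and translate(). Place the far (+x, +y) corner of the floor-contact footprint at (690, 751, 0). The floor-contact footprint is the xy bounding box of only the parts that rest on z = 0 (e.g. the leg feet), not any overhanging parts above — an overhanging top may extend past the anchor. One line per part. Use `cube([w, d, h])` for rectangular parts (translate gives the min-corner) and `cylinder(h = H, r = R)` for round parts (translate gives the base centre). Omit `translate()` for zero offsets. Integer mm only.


translate([412, 408, 364]) cube([278, 343, 29]);
translate([425, 421, 0]) cylinder(h = 364, r = 13);
translate([677, 421, 0]) cylinder(h = 364, r = 13);
translate([425, 738, 0]) cylinder(h = 364, r = 13);
translate([677, 738, 0]) cylinder(h = 364, r = 13);


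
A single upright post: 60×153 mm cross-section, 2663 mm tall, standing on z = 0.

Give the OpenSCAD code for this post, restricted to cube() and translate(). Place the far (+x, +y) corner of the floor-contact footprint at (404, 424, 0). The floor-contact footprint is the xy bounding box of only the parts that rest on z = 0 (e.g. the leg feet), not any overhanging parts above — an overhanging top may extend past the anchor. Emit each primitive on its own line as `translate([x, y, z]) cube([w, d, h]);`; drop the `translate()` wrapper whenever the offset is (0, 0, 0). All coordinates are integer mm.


translate([344, 271, 0]) cube([60, 153, 2663]);


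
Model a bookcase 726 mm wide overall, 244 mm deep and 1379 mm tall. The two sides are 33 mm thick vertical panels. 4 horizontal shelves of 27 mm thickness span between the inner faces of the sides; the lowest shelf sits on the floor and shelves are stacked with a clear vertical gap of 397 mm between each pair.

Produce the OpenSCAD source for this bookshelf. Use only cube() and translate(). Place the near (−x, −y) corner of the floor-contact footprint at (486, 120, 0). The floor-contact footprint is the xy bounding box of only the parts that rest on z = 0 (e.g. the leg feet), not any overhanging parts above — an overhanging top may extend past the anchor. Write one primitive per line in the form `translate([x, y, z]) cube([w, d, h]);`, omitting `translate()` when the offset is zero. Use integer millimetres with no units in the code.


translate([486, 120, 0]) cube([33, 244, 1379]);
translate([1179, 120, 0]) cube([33, 244, 1379]);
translate([519, 120, 0]) cube([660, 244, 27]);
translate([519, 120, 424]) cube([660, 244, 27]);
translate([519, 120, 848]) cube([660, 244, 27]);
translate([519, 120, 1272]) cube([660, 244, 27]);


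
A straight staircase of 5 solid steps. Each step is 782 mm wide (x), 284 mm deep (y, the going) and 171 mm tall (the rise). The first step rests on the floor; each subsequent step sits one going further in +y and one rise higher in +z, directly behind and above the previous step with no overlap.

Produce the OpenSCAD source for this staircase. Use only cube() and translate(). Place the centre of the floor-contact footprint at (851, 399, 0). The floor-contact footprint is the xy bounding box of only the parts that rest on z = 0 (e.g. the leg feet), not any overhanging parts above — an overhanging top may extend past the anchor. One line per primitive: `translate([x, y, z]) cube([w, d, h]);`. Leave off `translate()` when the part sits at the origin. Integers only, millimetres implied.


translate([460, 257, 0]) cube([782, 284, 171]);
translate([460, 541, 171]) cube([782, 284, 171]);
translate([460, 825, 342]) cube([782, 284, 171]);
translate([460, 1109, 513]) cube([782, 284, 171]);
translate([460, 1393, 684]) cube([782, 284, 171]);


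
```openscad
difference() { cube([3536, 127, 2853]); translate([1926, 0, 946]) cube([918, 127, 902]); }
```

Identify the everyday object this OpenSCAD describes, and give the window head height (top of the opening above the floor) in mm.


A wall with a window opening. The window head height is 1848 mm.

A wall with a rectangular opening subtracted — a window. Sill at z = 946, opening 902 mm tall, so the head is at 946 + 902 = 1848 mm.


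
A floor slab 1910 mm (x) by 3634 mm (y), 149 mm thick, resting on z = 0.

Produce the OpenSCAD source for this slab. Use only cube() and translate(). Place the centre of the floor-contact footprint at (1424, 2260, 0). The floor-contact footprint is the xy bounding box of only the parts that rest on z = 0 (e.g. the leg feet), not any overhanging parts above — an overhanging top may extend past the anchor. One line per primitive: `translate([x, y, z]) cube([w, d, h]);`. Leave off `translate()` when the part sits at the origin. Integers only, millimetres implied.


translate([469, 443, 0]) cube([1910, 3634, 149]);


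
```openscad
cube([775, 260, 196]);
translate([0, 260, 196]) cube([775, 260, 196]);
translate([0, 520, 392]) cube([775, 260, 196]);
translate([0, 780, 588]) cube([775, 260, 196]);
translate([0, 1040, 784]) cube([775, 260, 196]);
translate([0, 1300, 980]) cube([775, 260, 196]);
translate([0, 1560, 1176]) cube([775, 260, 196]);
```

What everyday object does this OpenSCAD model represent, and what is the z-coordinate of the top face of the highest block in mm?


A staircase. The total rise is 1372 mm.

7 identical blocks, each offset up and back from the previous — a staircase. Each step is 196 mm tall and there are 7 of them, so the total rise is 7 × 196 = 1372 mm.


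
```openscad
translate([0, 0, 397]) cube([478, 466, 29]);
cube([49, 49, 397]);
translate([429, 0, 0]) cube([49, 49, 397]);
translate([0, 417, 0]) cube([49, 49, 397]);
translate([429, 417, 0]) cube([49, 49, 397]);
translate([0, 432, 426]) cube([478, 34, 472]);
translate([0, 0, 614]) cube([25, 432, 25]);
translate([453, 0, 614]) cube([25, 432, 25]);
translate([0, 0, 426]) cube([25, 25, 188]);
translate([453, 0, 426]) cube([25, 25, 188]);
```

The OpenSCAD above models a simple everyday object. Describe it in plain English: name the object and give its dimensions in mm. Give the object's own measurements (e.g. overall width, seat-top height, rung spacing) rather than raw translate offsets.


A chair. The seat is a 478×466×29 mm slab with its top at z = 426 mm, on four 49×49 mm corner legs (flush with the seat edges, standing on z = 0). A flat backrest 34 mm thick, 472 mm tall, spans the full seat width and rises from the seat top along its +y edge, rear face flush with the rear of the seat. Two armrests of 25×25 mm section run along each side from the seat's front edge to the front of the backrest, top faces 213 mm above the seat top and outer faces flush with the seat's x-edges; a 25×25 mm post under the front of each armrest stands on the seat at the front corner.


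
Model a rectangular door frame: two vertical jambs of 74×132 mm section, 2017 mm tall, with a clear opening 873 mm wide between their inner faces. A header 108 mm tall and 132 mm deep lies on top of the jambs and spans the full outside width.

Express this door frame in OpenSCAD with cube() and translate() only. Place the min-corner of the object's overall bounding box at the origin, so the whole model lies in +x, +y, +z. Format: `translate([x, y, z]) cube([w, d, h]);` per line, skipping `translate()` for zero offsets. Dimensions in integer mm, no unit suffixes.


cube([74, 132, 2017]);
translate([947, 0, 0]) cube([74, 132, 2017]);
translate([0, 0, 2017]) cube([1021, 132, 108]);


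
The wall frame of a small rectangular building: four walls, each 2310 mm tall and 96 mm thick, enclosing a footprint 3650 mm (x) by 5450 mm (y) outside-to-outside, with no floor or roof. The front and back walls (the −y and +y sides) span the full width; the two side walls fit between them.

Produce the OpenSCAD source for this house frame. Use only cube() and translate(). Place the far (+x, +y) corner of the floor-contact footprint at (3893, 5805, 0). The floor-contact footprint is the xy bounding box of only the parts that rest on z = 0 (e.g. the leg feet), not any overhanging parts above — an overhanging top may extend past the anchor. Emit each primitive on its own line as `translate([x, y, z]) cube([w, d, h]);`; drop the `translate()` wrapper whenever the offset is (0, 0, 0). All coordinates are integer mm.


translate([243, 355, 0]) cube([3650, 96, 2310]);
translate([243, 5709, 0]) cube([3650, 96, 2310]);
translate([243, 451, 0]) cube([96, 5258, 2310]);
translate([3797, 451, 0]) cube([96, 5258, 2310]);


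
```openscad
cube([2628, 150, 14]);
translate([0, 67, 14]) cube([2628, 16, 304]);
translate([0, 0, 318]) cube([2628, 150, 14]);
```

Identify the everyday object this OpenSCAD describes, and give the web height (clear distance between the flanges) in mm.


An I-beam. The web height is 304 mm.

Two wide flanges with a thin centred web — an I-beam. Overall 332 mm minus two 14 mm flanges gives a web of 332 − 2·14 = 304 mm.


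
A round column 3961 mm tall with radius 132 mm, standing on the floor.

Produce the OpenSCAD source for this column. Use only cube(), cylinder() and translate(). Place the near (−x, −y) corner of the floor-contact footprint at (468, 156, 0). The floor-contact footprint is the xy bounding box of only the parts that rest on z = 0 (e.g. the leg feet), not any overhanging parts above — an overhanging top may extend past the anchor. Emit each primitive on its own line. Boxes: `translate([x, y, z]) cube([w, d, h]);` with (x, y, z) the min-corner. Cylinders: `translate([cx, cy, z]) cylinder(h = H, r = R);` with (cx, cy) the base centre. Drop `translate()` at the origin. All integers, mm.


translate([600, 288, 0]) cylinder(h = 3961, r = 132);


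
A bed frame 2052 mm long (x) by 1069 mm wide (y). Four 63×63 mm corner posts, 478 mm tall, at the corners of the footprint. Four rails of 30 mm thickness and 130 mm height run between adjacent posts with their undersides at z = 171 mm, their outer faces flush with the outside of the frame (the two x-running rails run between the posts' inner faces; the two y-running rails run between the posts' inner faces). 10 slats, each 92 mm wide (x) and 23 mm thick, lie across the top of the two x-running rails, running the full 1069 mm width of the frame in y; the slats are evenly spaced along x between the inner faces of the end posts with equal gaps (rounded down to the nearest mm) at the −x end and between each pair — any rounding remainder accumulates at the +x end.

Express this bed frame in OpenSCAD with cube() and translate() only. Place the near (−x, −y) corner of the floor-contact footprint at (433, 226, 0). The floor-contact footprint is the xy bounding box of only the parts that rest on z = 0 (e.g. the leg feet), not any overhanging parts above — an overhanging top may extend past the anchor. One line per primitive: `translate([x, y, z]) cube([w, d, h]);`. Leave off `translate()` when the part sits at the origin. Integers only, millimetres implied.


translate([433, 226, 0]) cube([63, 63, 478]);
translate([433, 1232, 0]) cube([63, 63, 478]);
translate([2422, 226, 0]) cube([63, 63, 478]);
translate([2422, 1232, 0]) cube([63, 63, 478]);
translate([496, 226, 171]) cube([1926, 30, 130]);
translate([496, 1265, 171]) cube([1926, 30, 130]);
translate([433, 289, 171]) cube([30, 943, 130]);
translate([2455, 289, 171]) cube([30, 943, 130]);
translate([587, 226, 301]) cube([92, 1069, 23]);
translate([770, 226, 301]) cube([92, 1069, 23]);
translate([953, 226, 301]) cube([92, 1069, 23]);
translate([1136, 226, 301]) cube([92, 1069, 23]);
translate([1319, 226, 301]) cube([92, 1069, 23]);
translate([1502, 226, 301]) cube([92, 1069, 23]);
translate([1685, 226, 301]) cube([92, 1069, 23]);
translate([1868, 226, 301]) cube([92, 1069, 23]);
translate([2051, 226, 301]) cube([92, 1069, 23]);
translate([2234, 226, 301]) cube([92, 1069, 23]);


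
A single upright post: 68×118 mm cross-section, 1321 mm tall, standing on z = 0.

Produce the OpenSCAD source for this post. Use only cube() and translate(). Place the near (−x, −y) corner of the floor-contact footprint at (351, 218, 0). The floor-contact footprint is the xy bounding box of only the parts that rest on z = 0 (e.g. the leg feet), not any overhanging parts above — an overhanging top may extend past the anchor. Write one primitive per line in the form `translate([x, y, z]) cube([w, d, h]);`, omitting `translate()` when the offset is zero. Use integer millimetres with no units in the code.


translate([351, 218, 0]) cube([68, 118, 1321]);


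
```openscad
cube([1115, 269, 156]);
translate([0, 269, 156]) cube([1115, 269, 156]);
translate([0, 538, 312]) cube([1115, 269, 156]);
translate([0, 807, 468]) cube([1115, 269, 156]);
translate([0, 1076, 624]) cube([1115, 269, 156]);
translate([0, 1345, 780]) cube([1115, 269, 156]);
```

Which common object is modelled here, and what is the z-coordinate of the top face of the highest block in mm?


A staircase. The total rise is 936 mm.

6 identical blocks, each offset up and back from the previous — a staircase. Each step is 156 mm tall and there are 6 of them, so the total rise is 6 × 156 = 936 mm.


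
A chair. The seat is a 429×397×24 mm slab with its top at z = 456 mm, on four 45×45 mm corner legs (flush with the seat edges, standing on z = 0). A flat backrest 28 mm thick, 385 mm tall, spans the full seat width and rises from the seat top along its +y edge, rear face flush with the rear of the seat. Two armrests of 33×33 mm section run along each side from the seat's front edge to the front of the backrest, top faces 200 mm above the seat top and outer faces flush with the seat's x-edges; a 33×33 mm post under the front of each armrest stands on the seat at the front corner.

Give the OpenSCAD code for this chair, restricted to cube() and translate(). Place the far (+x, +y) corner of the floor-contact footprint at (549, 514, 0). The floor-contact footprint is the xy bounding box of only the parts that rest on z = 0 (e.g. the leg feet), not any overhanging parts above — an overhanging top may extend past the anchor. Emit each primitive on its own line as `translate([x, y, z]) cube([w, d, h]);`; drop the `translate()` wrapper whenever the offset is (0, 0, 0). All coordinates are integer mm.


translate([120, 117, 432]) cube([429, 397, 24]);
translate([120, 117, 0]) cube([45, 45, 432]);
translate([504, 117, 0]) cube([45, 45, 432]);
translate([120, 469, 0]) cube([45, 45, 432]);
translate([504, 469, 0]) cube([45, 45, 432]);
translate([120, 486, 456]) cube([429, 28, 385]);
translate([120, 117, 623]) cube([33, 369, 33]);
translate([516, 117, 623]) cube([33, 369, 33]);
translate([120, 117, 456]) cube([33, 33, 167]);
translate([516, 117, 456]) cube([33, 33, 167]);


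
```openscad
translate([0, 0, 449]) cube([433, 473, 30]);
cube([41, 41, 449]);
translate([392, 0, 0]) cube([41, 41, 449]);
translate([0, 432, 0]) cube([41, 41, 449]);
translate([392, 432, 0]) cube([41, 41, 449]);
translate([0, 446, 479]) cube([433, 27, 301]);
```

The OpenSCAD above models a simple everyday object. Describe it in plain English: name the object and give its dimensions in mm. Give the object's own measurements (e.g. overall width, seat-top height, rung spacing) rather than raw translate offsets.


A chair. The seat is a 433×473×30 mm slab with its top at z = 479 mm, on four 41×41 mm corner legs (flush with the seat edges, standing on z = 0). A flat backrest 27 mm thick, 301 mm tall, spans the full seat width and rises from the seat top along its +y edge, rear face flush with the rear of the seat.


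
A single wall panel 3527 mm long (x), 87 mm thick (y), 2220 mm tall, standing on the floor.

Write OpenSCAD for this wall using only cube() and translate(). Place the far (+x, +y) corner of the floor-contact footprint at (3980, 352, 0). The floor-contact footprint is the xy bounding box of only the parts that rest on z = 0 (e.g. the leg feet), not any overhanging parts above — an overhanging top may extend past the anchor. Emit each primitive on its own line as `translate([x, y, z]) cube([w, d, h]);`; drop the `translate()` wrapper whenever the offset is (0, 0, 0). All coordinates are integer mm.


translate([453, 265, 0]) cube([3527, 87, 2220]);


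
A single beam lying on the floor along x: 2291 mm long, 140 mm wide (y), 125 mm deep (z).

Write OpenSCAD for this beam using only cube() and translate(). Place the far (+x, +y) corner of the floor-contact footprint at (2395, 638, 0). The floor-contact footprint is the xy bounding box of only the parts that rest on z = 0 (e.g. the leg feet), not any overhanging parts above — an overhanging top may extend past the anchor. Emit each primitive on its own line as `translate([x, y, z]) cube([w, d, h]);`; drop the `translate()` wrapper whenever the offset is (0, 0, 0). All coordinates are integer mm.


translate([104, 498, 0]) cube([2291, 140, 125]);


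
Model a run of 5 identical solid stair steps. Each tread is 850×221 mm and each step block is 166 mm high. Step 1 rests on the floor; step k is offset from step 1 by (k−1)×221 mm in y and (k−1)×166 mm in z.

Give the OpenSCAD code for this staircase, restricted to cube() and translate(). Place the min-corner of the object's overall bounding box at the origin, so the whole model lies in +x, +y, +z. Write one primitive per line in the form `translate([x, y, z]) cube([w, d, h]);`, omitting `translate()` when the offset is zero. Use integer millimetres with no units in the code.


cube([850, 221, 166]);
translate([0, 221, 166]) cube([850, 221, 166]);
translate([0, 442, 332]) cube([850, 221, 166]);
translate([0, 663, 498]) cube([850, 221, 166]);
translate([0, 884, 664]) cube([850, 221, 166]);


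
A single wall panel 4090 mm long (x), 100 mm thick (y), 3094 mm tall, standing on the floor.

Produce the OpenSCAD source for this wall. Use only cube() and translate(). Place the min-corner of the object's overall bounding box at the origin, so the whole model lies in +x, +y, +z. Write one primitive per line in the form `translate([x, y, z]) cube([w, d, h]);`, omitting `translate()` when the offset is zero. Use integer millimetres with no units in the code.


cube([4090, 100, 3094]);


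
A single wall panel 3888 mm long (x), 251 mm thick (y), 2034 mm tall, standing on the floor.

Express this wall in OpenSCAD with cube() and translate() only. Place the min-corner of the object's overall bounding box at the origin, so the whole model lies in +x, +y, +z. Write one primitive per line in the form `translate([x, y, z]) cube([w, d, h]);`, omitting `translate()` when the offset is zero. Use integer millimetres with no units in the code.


cube([3888, 251, 2034]);


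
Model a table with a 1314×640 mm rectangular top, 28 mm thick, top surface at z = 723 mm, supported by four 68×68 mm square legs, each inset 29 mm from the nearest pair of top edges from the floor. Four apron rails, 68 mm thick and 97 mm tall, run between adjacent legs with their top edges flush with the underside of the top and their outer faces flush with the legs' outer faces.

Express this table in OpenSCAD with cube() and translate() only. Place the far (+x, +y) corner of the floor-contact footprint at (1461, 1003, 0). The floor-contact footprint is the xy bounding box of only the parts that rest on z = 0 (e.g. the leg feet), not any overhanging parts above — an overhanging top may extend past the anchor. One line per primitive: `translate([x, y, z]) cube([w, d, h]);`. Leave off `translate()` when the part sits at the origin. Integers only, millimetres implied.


translate([176, 392, 695]) cube([1314, 640, 28]);
translate([205, 421, 0]) cube([68, 68, 695]);
translate([1393, 421, 0]) cube([68, 68, 695]);
translate([205, 935, 0]) cube([68, 68, 695]);
translate([1393, 935, 0]) cube([68, 68, 695]);
translate([273, 421, 598]) cube([1120, 68, 97]);
translate([273, 935, 598]) cube([1120, 68, 97]);
translate([205, 489, 598]) cube([68, 446, 97]);
translate([1393, 489, 598]) cube([68, 446, 97]);


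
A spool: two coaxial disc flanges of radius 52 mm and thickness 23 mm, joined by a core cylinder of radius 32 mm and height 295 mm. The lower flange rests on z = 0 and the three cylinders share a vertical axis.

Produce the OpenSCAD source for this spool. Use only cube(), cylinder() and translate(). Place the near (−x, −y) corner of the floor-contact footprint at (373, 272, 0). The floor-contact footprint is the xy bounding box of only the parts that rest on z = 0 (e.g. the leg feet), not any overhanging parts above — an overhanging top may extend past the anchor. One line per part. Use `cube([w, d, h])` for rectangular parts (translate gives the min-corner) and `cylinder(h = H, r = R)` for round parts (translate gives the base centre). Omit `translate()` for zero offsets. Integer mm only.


translate([425, 324, 0]) cylinder(h = 23, r = 52);
translate([425, 324, 23]) cylinder(h = 295, r = 32);
translate([425, 324, 318]) cylinder(h = 23, r = 52);


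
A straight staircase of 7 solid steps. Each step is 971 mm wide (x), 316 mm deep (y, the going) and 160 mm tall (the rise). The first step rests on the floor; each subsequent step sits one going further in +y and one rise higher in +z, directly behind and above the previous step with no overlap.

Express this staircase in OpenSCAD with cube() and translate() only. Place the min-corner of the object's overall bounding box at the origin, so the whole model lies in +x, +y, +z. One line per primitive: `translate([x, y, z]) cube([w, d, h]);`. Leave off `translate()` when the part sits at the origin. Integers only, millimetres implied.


cube([971, 316, 160]);
translate([0, 316, 160]) cube([971, 316, 160]);
translate([0, 632, 320]) cube([971, 316, 160]);
translate([0, 948, 480]) cube([971, 316, 160]);
translate([0, 1264, 640]) cube([971, 316, 160]);
translate([0, 1580, 800]) cube([971, 316, 160]);
translate([0, 1896, 960]) cube([971, 316, 160]);
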